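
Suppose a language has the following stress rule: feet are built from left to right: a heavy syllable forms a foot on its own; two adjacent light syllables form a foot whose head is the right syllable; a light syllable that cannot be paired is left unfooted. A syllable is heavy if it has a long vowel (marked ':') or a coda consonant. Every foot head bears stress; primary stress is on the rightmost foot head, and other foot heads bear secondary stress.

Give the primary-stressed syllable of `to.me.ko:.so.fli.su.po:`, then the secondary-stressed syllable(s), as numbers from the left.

Weights: 1 to L, 2 me L, 3 ko: H, 4 so L, 5 fli L, 6 su L, 7 po: H.
Parse left to right (heavy = foot alone; LL = one foot; stranded L unfooted): (to.ˈme) (ˈko:) (so.ˈfli) su (ˈpo:).
Foot heads: 2, 3, 5, 7.
Primary stress on the rightmost head = syllable 7.
Secondary stress on 2, 3, 5: to.ˌme.ˌko:.so.ˌfli.su.ˈpo:.

primary 7, secondary 2, 3, 5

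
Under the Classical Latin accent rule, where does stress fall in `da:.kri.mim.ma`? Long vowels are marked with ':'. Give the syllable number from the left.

Classical Latin: stress the penult if heavy (long vowel or closed), else the antepenult.
Weights: 2 kri L, 3 mim H, 4 ma L.
The penult (syllable 3, mim) is heavy, so it takes stress.
Stress on syllable 3: da:.kri.ˈmim.ma.

3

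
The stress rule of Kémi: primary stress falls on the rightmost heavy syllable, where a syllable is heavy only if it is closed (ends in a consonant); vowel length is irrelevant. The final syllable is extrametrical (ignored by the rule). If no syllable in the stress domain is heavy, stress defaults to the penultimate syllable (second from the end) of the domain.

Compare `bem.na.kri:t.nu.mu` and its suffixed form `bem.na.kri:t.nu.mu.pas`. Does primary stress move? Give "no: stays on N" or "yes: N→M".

Base `bem.na.kri:t.nu.mu` (5 syllables):
  The final syllable (5, mu) is extrametrical; the stress domain is syllables 1–4.
  Weights: 1 bem H, 2 na L, 3 kri:t H, 4 nu L.
  Heavy syllables in the domain: 1, 3. The rightmost is syllable 3 (kri:t).
  → primary stress on syllable 3.
Suffixed `bem.na.kri:t.nu.mu.pas` (6 syllables):
  The final syllable (6, pas) is extrametrical; the stress domain is syllables 1–5.
  Weights: 1 bem H, 2 na L, 3 kri:t H, 4 nu L, 5 mu L.
  Heavy syllables in the domain: 1, 3. The rightmost is syllable 3 (kri:t).
  → primary stress on syllable 3.

no: stays on 3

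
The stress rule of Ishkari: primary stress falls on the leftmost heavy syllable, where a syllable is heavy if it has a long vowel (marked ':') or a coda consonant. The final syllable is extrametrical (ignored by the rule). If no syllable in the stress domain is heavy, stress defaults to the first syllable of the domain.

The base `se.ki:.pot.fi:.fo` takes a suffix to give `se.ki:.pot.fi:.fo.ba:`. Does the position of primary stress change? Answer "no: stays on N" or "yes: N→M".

no: stays on 2

Base `se.ki:.pot.fi:.fo` (5 syllables):
  The final syllable (5, fo) is extrametrical; the stress domain is syllables 1–4.
  Weights: 1 se L, 2 ki: H, 3 pot H, 4 fi: H.
  Heavy syllables in the domain: 2, 3, 4. The leftmost is syllable 2 (ki:).
  → primary stress on syllable 2.
Suffixed `se.ki:.pot.fi:.fo.ba:` (6 syllables):
  The final syllable (6, ba:) is extrametrical; the stress domain is syllables 1–5.
  Weights: 1 se L, 2 ki: H, 3 pot H, 4 fi: H, 5 fo L.
  Heavy syllables in the domain: 2, 3, 4. The leftmost is syllable 2 (ki:).
  → primary stress on syllable 2.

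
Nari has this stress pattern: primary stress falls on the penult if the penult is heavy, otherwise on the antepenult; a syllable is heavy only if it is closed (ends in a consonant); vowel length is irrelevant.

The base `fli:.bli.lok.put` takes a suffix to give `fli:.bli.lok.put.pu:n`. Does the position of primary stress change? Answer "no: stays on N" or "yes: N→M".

Base `fli:.bli.lok.put` (4 syllables):
  Weights: 2 bli L, 3 lok H, 4 put H.
  The penult (syllable 3, lok) is heavy, so it takes stress.
  → primary stress on syllable 3.
Suffixed `fli:.bli.lok.put.pu:n` (5 syllables):
  Weights: 3 lok H, 4 put H, 5 pu:n H.
  The penult (syllable 4, put) is heavy, so it takes stress.
  → primary stress on syllable 4.

yes: 3→4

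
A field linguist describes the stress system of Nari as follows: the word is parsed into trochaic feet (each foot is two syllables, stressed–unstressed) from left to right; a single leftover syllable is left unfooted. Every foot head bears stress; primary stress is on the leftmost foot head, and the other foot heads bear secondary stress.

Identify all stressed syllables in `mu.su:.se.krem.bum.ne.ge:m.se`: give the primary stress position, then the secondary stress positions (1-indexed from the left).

Parse left to right into trochaic (ˈσσ) feet: (ˈmu.su:) (ˈse.krem) (ˈbum.ne) (ˈge:m.se).
Foot heads (stressed positions): 1, 3, 5, 7.
End Rule Leftmost: primary stress on the leftmost head = syllable 1.
Secondary stress on 3, 5, 7: ˈmu.su:.ˌse.krem.ˌbum.ne.ˌge:m.se.

primary 1, secondary 3, 5, 7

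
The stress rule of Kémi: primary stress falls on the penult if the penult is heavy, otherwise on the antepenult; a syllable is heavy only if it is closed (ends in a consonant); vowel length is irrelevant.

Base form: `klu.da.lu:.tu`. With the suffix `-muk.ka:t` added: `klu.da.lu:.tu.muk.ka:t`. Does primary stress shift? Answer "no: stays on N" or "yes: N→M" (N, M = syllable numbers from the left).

Base `klu.da.lu:.tu` (4 syllables):
  Weights: 2 da L, 3 lu: L, 4 tu L.
  The penult (syllable 3, lu:) is light, so stress falls on the antepenult (syllable 2, da).
  → primary stress on syllable 2.
Suffixed `klu.da.lu:.tu.muk.ka:t` (6 syllables):
  Weights: 4 tu L, 5 muk H, 6 ka:t H.
  The penult (syllable 5, muk) is heavy, so it takes stress.
  → primary stress on syllable 5.

yes: 2→5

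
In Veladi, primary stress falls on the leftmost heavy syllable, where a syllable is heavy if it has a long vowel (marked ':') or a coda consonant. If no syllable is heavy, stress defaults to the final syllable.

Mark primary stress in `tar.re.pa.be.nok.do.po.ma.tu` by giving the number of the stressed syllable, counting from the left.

1

Weights: 1 tar H, 2 re L, 3 pa L, 4 be L, 5 nok H, 6 do L, 7 po L, 8 ma L, 9 tu L.
Heavy syllables in the domain: 1, 5. The leftmost is syllable 1 (tar).
Primary stress: syllable 1 → ˈtar.re.pa.be.nok.do.po.ma.tu.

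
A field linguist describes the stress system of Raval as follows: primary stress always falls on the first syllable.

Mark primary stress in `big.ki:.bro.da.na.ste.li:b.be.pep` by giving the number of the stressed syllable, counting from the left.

The word has 9 syllables; the first syllable is syllable 1 (big).
Primary stress: syllable 1 → ˈbig.ki:.bro.da.na.ste.li:b.be.pep.

1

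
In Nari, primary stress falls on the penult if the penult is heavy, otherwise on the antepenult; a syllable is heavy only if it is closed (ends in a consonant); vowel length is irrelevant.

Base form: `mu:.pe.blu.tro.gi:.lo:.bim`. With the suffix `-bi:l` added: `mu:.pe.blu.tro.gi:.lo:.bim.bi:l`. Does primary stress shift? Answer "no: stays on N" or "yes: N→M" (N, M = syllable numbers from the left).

Base `mu:.pe.blu.tro.gi:.lo:.bim` (7 syllables):
  Weights: 5 gi: L, 6 lo: L, 7 bim H.
  The penult (syllable 6, lo:) is light, so stress falls on the antepenult (syllable 5, gi:).
  → primary stress on syllable 5.
Suffixed `mu:.pe.blu.tro.gi:.lo:.bim.bi:l` (8 syllables):
  Weights: 6 lo: L, 7 bim H, 8 bi:l H.
  The penult (syllable 7, bim) is heavy, so it takes stress.
  → primary stress on syllable 7.

yes: 5→7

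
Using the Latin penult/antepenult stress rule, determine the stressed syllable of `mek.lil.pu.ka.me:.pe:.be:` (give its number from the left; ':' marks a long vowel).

Classical Latin: stress the penult if heavy (long vowel or closed), else the antepenult.
Weights: 5 me: H, 6 pe: H, 7 be: H.
The penult (syllable 6, pe:) is heavy, so it takes stress.
Stress on syllable 6: mek.lil.pu.ka.me:.ˈpe:.be:.

6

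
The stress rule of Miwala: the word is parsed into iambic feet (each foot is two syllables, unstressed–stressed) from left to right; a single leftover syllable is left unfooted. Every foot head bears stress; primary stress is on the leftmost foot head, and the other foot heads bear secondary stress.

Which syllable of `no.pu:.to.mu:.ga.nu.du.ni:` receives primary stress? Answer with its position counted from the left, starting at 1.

Parse left to right into iambic (σˈσ) feet: (no.ˈpu:) (to.ˈmu:) (ga.ˈnu) (du.ˈni:).
Foot heads (stressed positions): 2, 4, 6, 8.
End Rule Leftmost: primary stress on the leftmost head = syllable 2.
Primary stress: syllable 2 → no.ˈpu:.to.mu:.ga.nu.du.ni:.

2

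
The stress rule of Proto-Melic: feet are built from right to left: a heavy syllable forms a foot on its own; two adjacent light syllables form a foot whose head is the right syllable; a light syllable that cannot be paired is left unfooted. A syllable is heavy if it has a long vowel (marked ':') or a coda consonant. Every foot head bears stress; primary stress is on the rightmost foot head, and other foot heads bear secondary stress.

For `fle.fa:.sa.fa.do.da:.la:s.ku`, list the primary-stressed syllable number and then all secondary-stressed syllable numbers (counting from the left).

Weights: 1 fle L, 2 fa: H, 3 sa L, 4 fa L, 5 do L, 6 da: H, 7 la:s H, 8 ku L.
Parse right to left (heavy = foot alone; LL = one foot; stranded L unfooted): fle (ˈfa:) sa (fa.ˈdo) (ˈda:) (ˈla:s) ku.
Foot heads: 2, 5, 6, 7.
Primary stress on the rightmost head = syllable 7.
Secondary stress on 2, 5, 6: fle.ˌfa:.sa.fa.ˌdo.ˌda:.ˈla:s.ku.

primary 7, secondary 2, 5, 6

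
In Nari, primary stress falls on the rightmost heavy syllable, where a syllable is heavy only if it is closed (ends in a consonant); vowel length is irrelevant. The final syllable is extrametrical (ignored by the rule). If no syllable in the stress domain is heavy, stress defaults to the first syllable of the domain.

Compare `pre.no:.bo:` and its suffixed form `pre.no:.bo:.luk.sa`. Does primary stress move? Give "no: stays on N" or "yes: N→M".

yes: 1→4

Base `pre.no:.bo:` (3 syllables):
  The final syllable (3, bo:) is extrametrical; the stress domain is syllables 1–2.
  Weights: 1 pre L, 2 no: L.
  No heavy syllable in the domain; default to the first syllable of the domain = syllable 1.
  → primary stress on syllable 1.
Suffixed `pre.no:.bo:.luk.sa` (5 syllables):
  The final syllable (5, sa) is extrametrical; the stress domain is syllables 1–4.
  Weights: 1 pre L, 2 no: L, 3 bo: L, 4 luk H.
  Heavy syllables in the domain: 4. The rightmost is syllable 4 (luk).
  → primary stress on syllable 4.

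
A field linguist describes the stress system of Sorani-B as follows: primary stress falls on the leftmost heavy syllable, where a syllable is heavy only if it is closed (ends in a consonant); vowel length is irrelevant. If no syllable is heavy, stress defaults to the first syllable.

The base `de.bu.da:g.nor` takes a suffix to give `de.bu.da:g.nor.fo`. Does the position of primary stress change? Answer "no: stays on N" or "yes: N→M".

no: stays on 3

Base `de.bu.da:g.nor` (4 syllables):
  Weights: 1 de L, 2 bu L, 3 da:g H, 4 nor H.
  Heavy syllables in the domain: 3, 4. The leftmost is syllable 3 (da:g).
  → primary stress on syllable 3.
Suffixed `de.bu.da:g.nor.fo` (5 syllables):
  Weights: 1 de L, 2 bu L, 3 da:g H, 4 nor H, 5 fo L.
  Heavy syllables in the domain: 3, 4. The leftmost is syllable 3 (da:g).
  → primary stress on syllable 3.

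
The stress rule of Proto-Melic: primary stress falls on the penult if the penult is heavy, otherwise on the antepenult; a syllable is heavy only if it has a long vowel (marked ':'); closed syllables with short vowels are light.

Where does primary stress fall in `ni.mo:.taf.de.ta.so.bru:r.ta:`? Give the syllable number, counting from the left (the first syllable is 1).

Weights: 6 so L, 7 bru:r H, 8 ta: H.
The penult (syllable 7, bru:r) is heavy, so it takes stress.
Primary stress: syllable 7 → ni.mo:.taf.de.ta.so.ˈbru:r.ta:.

7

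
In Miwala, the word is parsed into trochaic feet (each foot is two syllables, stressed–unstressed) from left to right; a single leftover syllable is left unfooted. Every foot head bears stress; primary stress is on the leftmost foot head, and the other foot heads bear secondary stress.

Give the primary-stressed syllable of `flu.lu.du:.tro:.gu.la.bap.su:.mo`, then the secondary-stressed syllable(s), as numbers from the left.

Parse left to right into trochaic (ˈσσ) feet: (ˈflu.lu) (ˈdu:.tro:) (ˈgu.la) (ˈbap.su:) mo. Syllable 9 is left unfooted.
Foot heads (stressed positions): 1, 3, 5, 7.
End Rule Leftmost: primary stress on the leftmost head = syllable 1.
Secondary stress on 3, 5, 7: ˈflu.lu.ˌdu:.tro:.ˌgu.la.ˌbap.su:.mo.

primary 1, secondary 3, 5, 7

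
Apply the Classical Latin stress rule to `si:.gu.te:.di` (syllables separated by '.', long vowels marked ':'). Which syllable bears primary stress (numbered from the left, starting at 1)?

Classical Latin: stress the penult if heavy (long vowel or closed), else the antepenult.
Weights: 2 gu L, 3 te: H, 4 di L.
The penult (syllable 3, te:) is heavy, so it takes stress.
Stress on syllable 3: si:.gu.ˈte:.di.

3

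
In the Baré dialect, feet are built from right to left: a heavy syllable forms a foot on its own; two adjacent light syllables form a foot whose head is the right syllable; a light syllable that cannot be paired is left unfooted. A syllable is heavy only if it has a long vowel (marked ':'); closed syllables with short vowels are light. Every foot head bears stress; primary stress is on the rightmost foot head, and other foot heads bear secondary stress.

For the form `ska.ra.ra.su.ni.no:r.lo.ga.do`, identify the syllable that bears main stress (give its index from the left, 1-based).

9

Weights: 1 ska L, 2 ra L, 3 ra L, 4 su L, 5 ni L, 6 no:r H, 7 lo L, 8 ga L, 9 do L.
Parse right to left (heavy = foot alone; LL = one foot; stranded L unfooted): ska (ra.ˈra) (su.ˈni) (ˈno:r) lo (ga.ˈdo).
Foot heads: 3, 5, 6, 9.
Primary stress on the rightmost head = syllable 9.
Primary stress: syllable 9 → ska.ra.ra.su.ni.no:r.lo.ga.ˈdo.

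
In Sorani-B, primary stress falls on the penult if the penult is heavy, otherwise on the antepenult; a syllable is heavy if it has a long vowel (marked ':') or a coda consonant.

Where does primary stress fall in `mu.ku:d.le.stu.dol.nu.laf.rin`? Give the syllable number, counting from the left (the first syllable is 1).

7

Weights: 6 nu L, 7 laf H, 8 rin H.
The penult (syllable 7, laf) is heavy, so it takes stress.
Primary stress: syllable 7 → mu.ku:d.le.stu.dol.nu.ˈlaf.rin.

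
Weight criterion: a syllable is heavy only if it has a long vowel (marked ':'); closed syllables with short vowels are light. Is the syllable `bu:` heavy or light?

heavy

`bu:`: long vowel, open (no coda). Long vowel → heavy.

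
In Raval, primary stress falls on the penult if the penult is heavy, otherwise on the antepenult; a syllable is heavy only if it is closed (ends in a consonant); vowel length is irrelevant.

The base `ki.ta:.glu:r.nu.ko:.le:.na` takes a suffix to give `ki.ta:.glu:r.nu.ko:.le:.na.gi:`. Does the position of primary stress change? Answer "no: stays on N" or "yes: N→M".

yes: 5→6

Base `ki.ta:.glu:r.nu.ko:.le:.na` (7 syllables):
  Weights: 5 ko: L, 6 le: L, 7 na L.
  The penult (syllable 6, le:) is light, so stress falls on the antepenult (syllable 5, ko:).
  → primary stress on syllable 5.
Suffixed `ki.ta:.glu:r.nu.ko:.le:.na.gi:` (8 syllables):
  Weights: 6 le: L, 7 na L, 8 gi: L.
  The penult (syllable 7, na) is light, so stress falls on the antepenult (syllable 6, le:).
  → primary stress on syllable 6.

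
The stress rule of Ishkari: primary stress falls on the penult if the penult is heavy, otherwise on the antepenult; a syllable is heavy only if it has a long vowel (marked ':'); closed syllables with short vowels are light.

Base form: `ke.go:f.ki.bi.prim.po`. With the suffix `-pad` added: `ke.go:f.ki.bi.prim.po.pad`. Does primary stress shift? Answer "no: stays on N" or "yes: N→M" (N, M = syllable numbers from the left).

Base `ke.go:f.ki.bi.prim.po` (6 syllables):
  Weights: 4 bi L, 5 prim L, 6 po L.
  The penult (syllable 5, prim) is light, so stress falls on the antepenult (syllable 4, bi).
  → primary stress on syllable 4.
Suffixed `ke.go:f.ki.bi.prim.po.pad` (7 syllables):
  Weights: 5 prim L, 6 po L, 7 pad L.
  The penult (syllable 6, po) is light, so stress falls on the antepenult (syllable 5, prim).
  → primary stress on syllable 5.

yes: 4→5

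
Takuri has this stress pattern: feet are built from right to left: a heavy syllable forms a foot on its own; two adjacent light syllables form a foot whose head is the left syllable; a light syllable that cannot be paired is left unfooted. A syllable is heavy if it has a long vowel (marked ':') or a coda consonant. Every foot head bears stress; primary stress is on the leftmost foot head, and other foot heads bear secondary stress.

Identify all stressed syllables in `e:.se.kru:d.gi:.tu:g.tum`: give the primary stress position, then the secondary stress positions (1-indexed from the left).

primary 1, secondary 3, 4, 5, 6

Weights: 1 e: H, 2 se L, 3 kru:d H, 4 gi: H, 5 tu:g H, 6 tum H.
Parse right to left (heavy = foot alone; LL = one foot; stranded L unfooted): (ˈe:) se (ˈkru:d) (ˈgi:) (ˈtu:g) (ˈtum).
Foot heads: 1, 3, 4, 5, 6.
Primary stress on the leftmost head = syllable 1.
Secondary stress on 3, 4, 5, 6: ˈe:.se.ˌkru:d.ˌgi:.ˌtu:g.ˌtum.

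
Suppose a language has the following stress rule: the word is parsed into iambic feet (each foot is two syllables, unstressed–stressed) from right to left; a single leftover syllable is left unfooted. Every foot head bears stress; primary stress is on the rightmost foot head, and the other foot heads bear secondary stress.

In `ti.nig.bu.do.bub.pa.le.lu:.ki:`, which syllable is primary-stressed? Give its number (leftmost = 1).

Parse right to left into iambic (σˈσ) feet: ti (nig.ˈbu) (do.ˈbub) (pa.ˈle) (lu:.ˈki:). Syllable 1 is left unfooted.
Foot heads (stressed positions): 3, 5, 7, 9.
End Rule Rightmost: primary stress on the rightmost head = syllable 9.
Primary stress: syllable 9 → ti.nig.bu.do.bub.pa.le.lu:.ˈki:.

9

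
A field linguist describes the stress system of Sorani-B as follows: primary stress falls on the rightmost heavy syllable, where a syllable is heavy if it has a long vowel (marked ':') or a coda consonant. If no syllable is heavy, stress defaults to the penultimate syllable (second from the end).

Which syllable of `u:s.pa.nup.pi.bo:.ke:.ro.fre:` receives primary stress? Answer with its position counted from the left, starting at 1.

Weights: 1 u:s H, 2 pa L, 3 nup H, 4 pi L, 5 bo: H, 6 ke: H, 7 ro L, 8 fre: H.
Heavy syllables in the domain: 1, 3, 5, 6, 8. The rightmost is syllable 8 (fre:).
Primary stress: syllable 8 → u:s.pa.nup.pi.bo:.ke:.ro.ˈfre:.

8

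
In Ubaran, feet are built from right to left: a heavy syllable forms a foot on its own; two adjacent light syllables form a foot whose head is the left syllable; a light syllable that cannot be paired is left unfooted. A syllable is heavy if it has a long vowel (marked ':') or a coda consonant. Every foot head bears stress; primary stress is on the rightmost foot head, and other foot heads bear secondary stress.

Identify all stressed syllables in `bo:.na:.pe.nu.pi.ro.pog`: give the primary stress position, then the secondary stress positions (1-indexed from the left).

primary 7, secondary 1, 2, 3, 5

Weights: 1 bo: H, 2 na: H, 3 pe L, 4 nu L, 5 pi L, 6 ro L, 7 pog H.
Parse right to left (heavy = foot alone; LL = one foot; stranded L unfooted): (ˈbo:) (ˈna:) (ˈpe.nu) (ˈpi.ro) (ˈpog).
Foot heads: 1, 2, 3, 5, 7.
Primary stress on the rightmost head = syllable 7.
Secondary stress on 1, 2, 3, 5: ˌbo:.ˌna:.ˌpe.nu.ˌpi.ro.ˈpog.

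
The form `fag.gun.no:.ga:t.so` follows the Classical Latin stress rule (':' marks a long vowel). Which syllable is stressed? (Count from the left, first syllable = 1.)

4

Classical Latin: stress the penult if heavy (long vowel or closed), else the antepenult.
Weights: 3 no: H, 4 ga:t H, 5 so L.
The penult (syllable 4, ga:t) is heavy, so it takes stress.
Stress on syllable 4: fag.gun.no:.ˈga:t.so.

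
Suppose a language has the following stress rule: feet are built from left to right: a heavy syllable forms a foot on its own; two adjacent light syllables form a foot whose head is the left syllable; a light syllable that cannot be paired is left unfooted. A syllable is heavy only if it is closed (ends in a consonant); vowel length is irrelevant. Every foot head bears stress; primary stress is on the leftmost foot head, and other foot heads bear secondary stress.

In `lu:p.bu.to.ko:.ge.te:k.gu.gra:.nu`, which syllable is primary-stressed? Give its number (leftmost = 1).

1

Weights: 1 lu:p H, 2 bu L, 3 to L, 4 ko: L, 5 ge L, 6 te:k H, 7 gu L, 8 gra: L, 9 nu L.
Parse left to right (heavy = foot alone; LL = one foot; stranded L unfooted): (ˈlu:p) (ˈbu.to) (ˈko:.ge) (ˈte:k) (ˈgu.gra:) nu.
Foot heads: 1, 2, 4, 6, 7.
Primary stress on the leftmost head = syllable 1.
Primary stress: syllable 1 → ˈlu:p.bu.to.ko:.ge.te:k.gu.gra:.nu.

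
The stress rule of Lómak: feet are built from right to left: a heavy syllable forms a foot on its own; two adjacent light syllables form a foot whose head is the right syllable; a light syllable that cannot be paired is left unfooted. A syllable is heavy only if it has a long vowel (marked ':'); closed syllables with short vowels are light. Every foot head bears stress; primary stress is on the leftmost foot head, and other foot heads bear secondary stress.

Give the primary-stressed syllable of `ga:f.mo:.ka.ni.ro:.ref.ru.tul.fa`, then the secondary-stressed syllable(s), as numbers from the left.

primary 1, secondary 2, 4, 5, 7, 9

Weights: 1 ga:f H, 2 mo: H, 3 ka L, 4 ni L, 5 ro: H, 6 ref L, 7 ru L, 8 tul L, 9 fa L.
Parse right to left (heavy = foot alone; LL = one foot; stranded L unfooted): (ˈga:f) (ˈmo:) (ka.ˈni) (ˈro:) (ref.ˈru) (tul.ˈfa).
Foot heads: 1, 2, 4, 5, 7, 9.
Primary stress on the leftmost head = syllable 1.
Secondary stress on 2, 4, 5, 7, 9: ˈga:f.ˌmo:.ka.ˌni.ˌro:.ref.ˌru.tul.ˌfa.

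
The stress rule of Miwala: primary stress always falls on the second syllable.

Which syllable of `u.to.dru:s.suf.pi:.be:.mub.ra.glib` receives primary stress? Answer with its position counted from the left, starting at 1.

The word has 9 syllables; the second syllable is syllable 2 (to).
Primary stress: syllable 2 → u.ˈto.dru:s.suf.pi:.be:.mub.ra.glib.

2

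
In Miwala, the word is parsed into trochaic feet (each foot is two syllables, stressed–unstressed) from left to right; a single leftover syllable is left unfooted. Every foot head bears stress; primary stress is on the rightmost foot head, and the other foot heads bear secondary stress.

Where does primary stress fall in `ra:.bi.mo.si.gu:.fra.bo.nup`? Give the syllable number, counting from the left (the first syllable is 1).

7

Parse left to right into trochaic (ˈσσ) feet: (ˈra:.bi) (ˈmo.si) (ˈgu:.fra) (ˈbo.nup).
Foot heads (stressed positions): 1, 3, 5, 7.
End Rule Rightmost: primary stress on the rightmost head = syllable 7.
Primary stress: syllable 7 → ra:.bi.mo.si.gu:.fra.ˈbo.nup.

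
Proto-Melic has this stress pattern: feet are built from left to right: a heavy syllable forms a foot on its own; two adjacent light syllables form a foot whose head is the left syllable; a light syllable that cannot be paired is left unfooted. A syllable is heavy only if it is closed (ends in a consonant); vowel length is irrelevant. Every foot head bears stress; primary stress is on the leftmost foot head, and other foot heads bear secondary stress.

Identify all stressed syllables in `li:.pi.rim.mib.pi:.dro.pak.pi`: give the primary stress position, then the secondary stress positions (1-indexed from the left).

primary 1, secondary 3, 4, 5, 7

Weights: 1 li: L, 2 pi L, 3 rim H, 4 mib H, 5 pi: L, 6 dro L, 7 pak H, 8 pi L.
Parse left to right (heavy = foot alone; LL = one foot; stranded L unfooted): (ˈli:.pi) (ˈrim) (ˈmib) (ˈpi:.dro) (ˈpak) pi.
Foot heads: 1, 3, 4, 5, 7.
Primary stress on the leftmost head = syllable 1.
Secondary stress on 3, 4, 5, 7: ˈli:.pi.ˌrim.ˌmib.ˌpi:.dro.ˌpak.pi.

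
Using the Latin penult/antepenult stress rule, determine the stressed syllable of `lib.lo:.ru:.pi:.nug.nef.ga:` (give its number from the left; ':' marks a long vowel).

6

Classical Latin: stress the penult if heavy (long vowel or closed), else the antepenult.
Weights: 5 nug H, 6 nef H, 7 ga: H.
The penult (syllable 6, nef) is heavy, so it takes stress.
Stress on syllable 6: lib.lo:.ru:.pi:.nug.ˈnef.ga:.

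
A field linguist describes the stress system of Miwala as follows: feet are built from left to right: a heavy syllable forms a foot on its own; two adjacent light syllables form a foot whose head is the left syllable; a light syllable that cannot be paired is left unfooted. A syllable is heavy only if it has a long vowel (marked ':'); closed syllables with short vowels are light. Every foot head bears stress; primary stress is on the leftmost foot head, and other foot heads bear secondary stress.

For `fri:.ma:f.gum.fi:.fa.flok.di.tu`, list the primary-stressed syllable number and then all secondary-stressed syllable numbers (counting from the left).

Weights: 1 fri: H, 2 ma:f H, 3 gum L, 4 fi: H, 5 fa L, 6 flok L, 7 di L, 8 tu L.
Parse left to right (heavy = foot alone; LL = one foot; stranded L unfooted): (ˈfri:) (ˈma:f) gum (ˈfi:) (ˈfa.flok) (ˈdi.tu).
Foot heads: 1, 2, 4, 5, 7.
Primary stress on the leftmost head = syllable 1.
Secondary stress on 2, 4, 5, 7: ˈfri:.ˌma:f.gum.ˌfi:.ˌfa.flok.ˌdi.tu.

primary 1, secondary 2, 4, 5, 7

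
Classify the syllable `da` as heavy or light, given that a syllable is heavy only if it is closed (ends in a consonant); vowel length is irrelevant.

`da`: short vowel, open (no coda). Open (no coda) → light.

light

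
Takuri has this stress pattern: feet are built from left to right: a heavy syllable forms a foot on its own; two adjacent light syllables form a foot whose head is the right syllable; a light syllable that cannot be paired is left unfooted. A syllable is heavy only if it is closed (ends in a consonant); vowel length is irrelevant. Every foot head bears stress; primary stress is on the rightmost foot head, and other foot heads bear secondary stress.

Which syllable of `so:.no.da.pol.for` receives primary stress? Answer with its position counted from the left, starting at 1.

Weights: 1 so: L, 2 no L, 3 da L, 4 pol H, 5 for H.
Parse left to right (heavy = foot alone; LL = one foot; stranded L unfooted): (so:.ˈno) da (ˈpol) (ˈfor).
Foot heads: 2, 4, 5.
Primary stress on the rightmost head = syllable 5.
Primary stress: syllable 5 → so:.no.da.pol.ˈfor.

5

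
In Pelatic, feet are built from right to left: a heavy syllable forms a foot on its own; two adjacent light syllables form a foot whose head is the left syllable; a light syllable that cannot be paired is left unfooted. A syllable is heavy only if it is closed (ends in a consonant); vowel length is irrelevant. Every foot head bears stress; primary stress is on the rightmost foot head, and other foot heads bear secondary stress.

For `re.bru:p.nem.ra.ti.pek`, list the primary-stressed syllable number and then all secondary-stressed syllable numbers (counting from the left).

Weights: 1 re L, 2 bru:p H, 3 nem H, 4 ra L, 5 ti L, 6 pek H.
Parse right to left (heavy = foot alone; LL = one foot; stranded L unfooted): re (ˈbru:p) (ˈnem) (ˈra.ti) (ˈpek).
Foot heads: 2, 3, 4, 6.
Primary stress on the rightmost head = syllable 6.
Secondary stress on 2, 3, 4: re.ˌbru:p.ˌnem.ˌra.ti.ˈpek.

primary 6, secondary 2, 3, 4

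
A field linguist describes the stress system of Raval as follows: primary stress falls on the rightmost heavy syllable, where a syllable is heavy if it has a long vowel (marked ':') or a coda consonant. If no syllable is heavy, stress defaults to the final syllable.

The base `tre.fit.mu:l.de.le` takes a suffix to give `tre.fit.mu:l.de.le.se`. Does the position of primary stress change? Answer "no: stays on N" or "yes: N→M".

Base `tre.fit.mu:l.de.le` (5 syllables):
  Weights: 1 tre L, 2 fit H, 3 mu:l H, 4 de L, 5 le L.
  Heavy syllables in the domain: 2, 3. The rightmost is syllable 3 (mu:l).
  → primary stress on syllable 3.
Suffixed `tre.fit.mu:l.de.le.se` (6 syllables):
  Weights: 1 tre L, 2 fit H, 3 mu:l H, 4 de L, 5 le L, 6 se L.
  Heavy syllables in the domain: 2, 3. The rightmost is syllable 3 (mu:l).
  → primary stress on syllable 3.

no: stays on 3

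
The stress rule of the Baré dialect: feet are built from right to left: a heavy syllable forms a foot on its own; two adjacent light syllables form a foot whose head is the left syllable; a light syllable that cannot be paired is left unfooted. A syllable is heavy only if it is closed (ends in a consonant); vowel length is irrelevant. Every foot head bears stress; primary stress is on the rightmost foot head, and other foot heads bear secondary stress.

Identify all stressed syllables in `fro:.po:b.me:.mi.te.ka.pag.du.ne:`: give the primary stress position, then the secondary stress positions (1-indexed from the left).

Weights: 1 fro: L, 2 po:b H, 3 me: L, 4 mi L, 5 te L, 6 ka L, 7 pag H, 8 du L, 9 ne: L.
Parse right to left (heavy = foot alone; LL = one foot; stranded L unfooted): fro: (ˈpo:b) (ˈme:.mi) (ˈte.ka) (ˈpag) (ˈdu.ne:).
Foot heads: 2, 3, 5, 7, 8.
Primary stress on the rightmost head = syllable 8.
Secondary stress on 2, 3, 5, 7: fro:.ˌpo:b.ˌme:.mi.ˌte.ka.ˌpag.ˈdu.ne:.

primary 8, secondary 2, 3, 5, 7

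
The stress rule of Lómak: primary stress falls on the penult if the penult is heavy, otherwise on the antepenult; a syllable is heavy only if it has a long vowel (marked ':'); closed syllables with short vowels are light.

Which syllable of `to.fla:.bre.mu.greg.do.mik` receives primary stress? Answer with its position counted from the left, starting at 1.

Weights: 5 greg L, 6 do L, 7 mik L.
The penult (syllable 6, do) is light, so stress falls on the antepenult (syllable 5, greg).
Primary stress: syllable 5 → to.fla:.bre.mu.ˈgreg.do.mik.

5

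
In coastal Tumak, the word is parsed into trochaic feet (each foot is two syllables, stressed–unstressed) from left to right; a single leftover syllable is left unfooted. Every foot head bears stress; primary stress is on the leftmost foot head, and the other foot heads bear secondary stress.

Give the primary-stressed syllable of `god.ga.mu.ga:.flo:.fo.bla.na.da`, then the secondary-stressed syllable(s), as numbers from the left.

Parse left to right into trochaic (ˈσσ) feet: (ˈgod.ga) (ˈmu.ga:) (ˈflo:.fo) (ˈbla.na) da. Syllable 9 is left unfooted.
Foot heads (stressed positions): 1, 3, 5, 7.
End Rule Leftmost: primary stress on the leftmost head = syllable 1.
Secondary stress on 3, 5, 7: ˈgod.ga.ˌmu.ga:.ˌflo:.fo.ˌbla.na.da.

primary 1, secondary 3, 5, 7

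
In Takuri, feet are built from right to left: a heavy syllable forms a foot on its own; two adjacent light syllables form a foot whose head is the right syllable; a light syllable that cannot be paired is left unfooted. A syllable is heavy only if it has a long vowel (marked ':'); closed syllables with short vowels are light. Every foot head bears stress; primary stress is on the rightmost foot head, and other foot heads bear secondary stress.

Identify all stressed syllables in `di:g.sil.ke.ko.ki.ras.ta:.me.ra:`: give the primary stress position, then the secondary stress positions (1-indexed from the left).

primary 9, secondary 1, 4, 6, 7

Weights: 1 di:g H, 2 sil L, 3 ke L, 4 ko L, 5 ki L, 6 ras L, 7 ta: H, 8 me L, 9 ra: H.
Parse right to left (heavy = foot alone; LL = one foot; stranded L unfooted): (ˈdi:g) sil (ke.ˈko) (ki.ˈras) (ˈta:) me (ˈra:).
Foot heads: 1, 4, 6, 7, 9.
Primary stress on the rightmost head = syllable 9.
Secondary stress on 1, 4, 6, 7: ˌdi:g.sil.ke.ˌko.ki.ˌras.ˌta:.me.ˈra:.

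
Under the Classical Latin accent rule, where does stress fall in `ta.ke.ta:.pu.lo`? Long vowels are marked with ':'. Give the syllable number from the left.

Classical Latin: stress the penult if heavy (long vowel or closed), else the antepenult.
Weights: 3 ta: H, 4 pu L, 5 lo L.
The penult (syllable 4, pu) is light, so stress falls on the antepenult (syllable 3, ta:).
Stress on syllable 3: ta.ke.ˈta:.pu.lo.

3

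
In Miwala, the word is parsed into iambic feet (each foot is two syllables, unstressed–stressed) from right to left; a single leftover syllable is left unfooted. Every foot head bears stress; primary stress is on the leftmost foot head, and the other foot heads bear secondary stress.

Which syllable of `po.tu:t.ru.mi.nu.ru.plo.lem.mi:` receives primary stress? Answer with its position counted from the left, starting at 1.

Parse right to left into iambic (σˈσ) feet: po (tu:t.ˈru) (mi.ˈnu) (ru.ˈplo) (lem.ˈmi:). Syllable 1 is left unfooted.
Foot heads (stressed positions): 3, 5, 7, 9.
End Rule Leftmost: primary stress on the leftmost head = syllable 3.
Primary stress: syllable 3 → po.tu:t.ˈru.mi.nu.ru.plo.lem.mi:.

3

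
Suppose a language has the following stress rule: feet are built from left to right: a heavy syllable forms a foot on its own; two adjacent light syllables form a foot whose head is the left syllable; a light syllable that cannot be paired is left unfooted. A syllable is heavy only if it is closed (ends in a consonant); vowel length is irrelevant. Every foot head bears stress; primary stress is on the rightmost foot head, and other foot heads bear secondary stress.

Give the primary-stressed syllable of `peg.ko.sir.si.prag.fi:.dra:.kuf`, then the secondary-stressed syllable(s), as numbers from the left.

Weights: 1 peg H, 2 ko L, 3 sir H, 4 si L, 5 prag H, 6 fi: L, 7 dra: L, 8 kuf H.
Parse left to right (heavy = foot alone; LL = one foot; stranded L unfooted): (ˈpeg) ko (ˈsir) si (ˈprag) (ˈfi:.dra:) (ˈkuf).
Foot heads: 1, 3, 5, 6, 8.
Primary stress on the rightmost head = syllable 8.
Secondary stress on 1, 3, 5, 6: ˌpeg.ko.ˌsir.si.ˌprag.ˌfi:.dra:.ˈkuf.

primary 8, secondary 1, 3, 5, 6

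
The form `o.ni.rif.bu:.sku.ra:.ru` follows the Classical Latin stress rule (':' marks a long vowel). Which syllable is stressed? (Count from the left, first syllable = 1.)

Classical Latin: stress the penult if heavy (long vowel or closed), else the antepenult.
Weights: 5 sku L, 6 ra: H, 7 ru L.
The penult (syllable 6, ra:) is heavy, so it takes stress.
Stress on syllable 6: o.ni.rif.bu:.sku.ˈra:.ru.

6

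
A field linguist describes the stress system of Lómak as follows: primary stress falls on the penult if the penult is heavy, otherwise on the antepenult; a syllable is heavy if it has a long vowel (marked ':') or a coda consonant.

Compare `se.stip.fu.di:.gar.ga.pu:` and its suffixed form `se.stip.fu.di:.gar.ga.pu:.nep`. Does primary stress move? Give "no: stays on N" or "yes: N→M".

Base `se.stip.fu.di:.gar.ga.pu:` (7 syllables):
  Weights: 5 gar H, 6 ga L, 7 pu: H.
  The penult (syllable 6, ga) is light, so stress falls on the antepenult (syllable 5, gar).
  → primary stress on syllable 5.
Suffixed `se.stip.fu.di:.gar.ga.pu:.nep` (8 syllables):
  Weights: 6 ga L, 7 pu: H, 8 nep H.
  The penult (syllable 7, pu:) is heavy, so it takes stress.
  → primary stress on syllable 7.

yes: 5→7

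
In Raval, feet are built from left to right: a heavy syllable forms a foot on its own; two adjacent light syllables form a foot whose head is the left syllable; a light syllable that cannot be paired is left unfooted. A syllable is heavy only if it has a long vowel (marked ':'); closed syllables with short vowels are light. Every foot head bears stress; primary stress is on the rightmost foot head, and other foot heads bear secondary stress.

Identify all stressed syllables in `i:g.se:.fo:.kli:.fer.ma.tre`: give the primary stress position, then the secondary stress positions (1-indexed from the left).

primary 5, secondary 1, 2, 3, 4

Weights: 1 i:g H, 2 se: H, 3 fo: H, 4 kli: H, 5 fer L, 6 ma L, 7 tre L.
Parse left to right (heavy = foot alone; LL = one foot; stranded L unfooted): (ˈi:g) (ˈse:) (ˈfo:) (ˈkli:) (ˈfer.ma) tre.
Foot heads: 1, 2, 3, 4, 5.
Primary stress on the rightmost head = syllable 5.
Secondary stress on 1, 2, 3, 4: ˌi:g.ˌse:.ˌfo:.ˌkli:.ˈfer.ma.tre.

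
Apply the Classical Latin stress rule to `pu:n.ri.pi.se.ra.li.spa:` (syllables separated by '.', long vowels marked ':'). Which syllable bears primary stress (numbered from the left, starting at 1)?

Classical Latin: stress the penult if heavy (long vowel or closed), else the antepenult.
Weights: 5 ra L, 6 li L, 7 spa: H.
The penult (syllable 6, li) is light, so stress falls on the antepenult (syllable 5, ra).
Stress on syllable 5: pu:n.ri.pi.se.ˈra.li.spa:.

5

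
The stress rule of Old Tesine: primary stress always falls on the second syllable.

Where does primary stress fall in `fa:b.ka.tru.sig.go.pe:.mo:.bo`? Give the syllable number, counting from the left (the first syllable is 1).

The word has 8 syllables; the second syllable is syllable 2 (ka).
Primary stress: syllable 2 → fa:b.ˈka.tru.sig.go.pe:.mo:.bo.

2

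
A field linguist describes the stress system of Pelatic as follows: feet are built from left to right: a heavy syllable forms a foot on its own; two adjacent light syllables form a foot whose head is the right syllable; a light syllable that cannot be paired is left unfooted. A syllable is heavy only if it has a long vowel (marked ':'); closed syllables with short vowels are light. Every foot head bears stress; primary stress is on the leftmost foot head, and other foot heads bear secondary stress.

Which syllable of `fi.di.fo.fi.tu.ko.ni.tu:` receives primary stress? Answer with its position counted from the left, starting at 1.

2

Weights: 1 fi L, 2 di L, 3 fo L, 4 fi L, 5 tu L, 6 ko L, 7 ni L, 8 tu: H.
Parse left to right (heavy = foot alone; LL = one foot; stranded L unfooted): (fi.ˈdi) (fo.ˈfi) (tu.ˈko) ni (ˈtu:).
Foot heads: 2, 4, 6, 8.
Primary stress on the leftmost head = syllable 2.
Primary stress: syllable 2 → fi.ˈdi.fo.fi.tu.ko.ni.tu:.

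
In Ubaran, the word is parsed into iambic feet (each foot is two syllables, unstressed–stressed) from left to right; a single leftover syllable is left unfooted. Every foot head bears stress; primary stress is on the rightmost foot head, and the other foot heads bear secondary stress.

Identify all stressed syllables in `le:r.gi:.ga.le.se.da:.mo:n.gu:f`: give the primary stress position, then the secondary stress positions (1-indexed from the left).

primary 8, secondary 2, 4, 6

Parse left to right into iambic (σˈσ) feet: (le:r.ˈgi:) (ga.ˈle) (se.ˈda:) (mo:n.ˈgu:f).
Foot heads (stressed positions): 2, 4, 6, 8.
End Rule Rightmost: primary stress on the rightmost head = syllable 8.
Secondary stress on 2, 4, 6: le:r.ˌgi:.ga.ˌle.se.ˌda:.mo:n.ˈgu:f.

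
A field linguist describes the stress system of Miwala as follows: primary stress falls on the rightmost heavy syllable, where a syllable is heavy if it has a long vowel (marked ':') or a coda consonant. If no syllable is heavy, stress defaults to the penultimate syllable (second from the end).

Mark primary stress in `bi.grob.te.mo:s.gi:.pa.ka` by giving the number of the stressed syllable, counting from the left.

5

Weights: 1 bi L, 2 grob H, 3 te L, 4 mo:s H, 5 gi: H, 6 pa L, 7 ka L.
Heavy syllables in the domain: 2, 4, 5. The rightmost is syllable 5 (gi:).
Primary stress: syllable 5 → bi.grob.te.mo:s.ˈgi:.pa.ka.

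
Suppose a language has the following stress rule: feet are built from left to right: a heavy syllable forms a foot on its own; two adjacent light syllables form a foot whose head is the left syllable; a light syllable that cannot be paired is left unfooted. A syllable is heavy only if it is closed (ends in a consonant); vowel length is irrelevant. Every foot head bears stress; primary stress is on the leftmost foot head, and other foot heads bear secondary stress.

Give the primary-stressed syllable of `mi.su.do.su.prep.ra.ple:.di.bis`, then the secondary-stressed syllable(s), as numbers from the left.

Weights: 1 mi L, 2 su L, 3 do L, 4 su L, 5 prep H, 6 ra L, 7 ple: L, 8 di L, 9 bis H.
Parse left to right (heavy = foot alone; LL = one foot; stranded L unfooted): (ˈmi.su) (ˈdo.su) (ˈprep) (ˈra.ple:) di (ˈbis).
Foot heads: 1, 3, 5, 6, 9.
Primary stress on the leftmost head = syllable 1.
Secondary stress on 3, 5, 6, 9: ˈmi.su.ˌdo.su.ˌprep.ˌra.ple:.di.ˌbis.

primary 1, secondary 3, 5, 6, 9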